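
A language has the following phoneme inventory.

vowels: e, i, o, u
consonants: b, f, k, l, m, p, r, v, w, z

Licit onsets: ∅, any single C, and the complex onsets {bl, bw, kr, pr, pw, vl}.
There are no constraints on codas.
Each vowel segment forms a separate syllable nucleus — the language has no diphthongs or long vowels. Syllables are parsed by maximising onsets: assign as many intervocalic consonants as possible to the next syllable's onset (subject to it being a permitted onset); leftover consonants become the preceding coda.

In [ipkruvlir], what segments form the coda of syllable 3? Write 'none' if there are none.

The vowels are i, u, i — 3 nuclei, so 3 syllables.
σ1/σ2 boundary: cluster /pkr/ — the longest permitted-onset suffix is /kr/; onset = /kr/, preceding coda = /p/.
σ2/σ3 boundary: /vl/ is a licit onset in full, so it all attaches to the next syllable.
Result: ip.kru.vlir.
Syllable 3 is /vlir/: onset /vl/, nucleus /i/, coda /r/.

r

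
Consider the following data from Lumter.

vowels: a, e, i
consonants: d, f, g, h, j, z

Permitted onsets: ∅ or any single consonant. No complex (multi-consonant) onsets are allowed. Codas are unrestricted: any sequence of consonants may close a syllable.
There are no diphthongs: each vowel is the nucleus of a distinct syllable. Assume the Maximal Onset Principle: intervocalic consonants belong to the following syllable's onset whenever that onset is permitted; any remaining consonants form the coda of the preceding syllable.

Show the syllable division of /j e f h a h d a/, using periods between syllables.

The vowels are e, a, a — 3 nuclei, so 3 syllables.
V1 /e/ – V2 /a/: /fh/; trying suffixes from longest down, /h/ is the first permitted one, so coda /f/ | onset /h/.
V2 /a/ – V3 /a/: /hd/; trying suffixes from longest down, /d/ is the first permitted one, so coda /h/ | onset /d/.

jef.hah.da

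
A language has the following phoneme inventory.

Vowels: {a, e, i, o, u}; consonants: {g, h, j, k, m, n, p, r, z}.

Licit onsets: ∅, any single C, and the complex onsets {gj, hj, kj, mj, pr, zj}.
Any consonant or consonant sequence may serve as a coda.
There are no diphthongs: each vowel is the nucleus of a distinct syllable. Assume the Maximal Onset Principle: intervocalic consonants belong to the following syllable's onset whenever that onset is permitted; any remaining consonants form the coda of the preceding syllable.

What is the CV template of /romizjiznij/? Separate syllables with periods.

Vowels present: o, i, i, i; each is a nucleus, giving 4 syllables.
V1 /o/ – V2 /i/: just /m/ — single C goes to the following onset.
V2 /i/ – V3 /i/: /zj/ — entire cluster is a permitted onset → onset /zj/, coda ∅.
V3 /i/ – V4 /i/: /zn/; trying suffixes from longest down, /n/ is the first permitted one, so coda /z/ | onset /n/.
So the parse is ro.mi.zjiz.nij.
Mapping each syllable to C/V: /ro/ → CV, /mi/ → CV, /zjiz/ → CCVC, /nij/ → CVC.

CV.CV.CCVC.CVC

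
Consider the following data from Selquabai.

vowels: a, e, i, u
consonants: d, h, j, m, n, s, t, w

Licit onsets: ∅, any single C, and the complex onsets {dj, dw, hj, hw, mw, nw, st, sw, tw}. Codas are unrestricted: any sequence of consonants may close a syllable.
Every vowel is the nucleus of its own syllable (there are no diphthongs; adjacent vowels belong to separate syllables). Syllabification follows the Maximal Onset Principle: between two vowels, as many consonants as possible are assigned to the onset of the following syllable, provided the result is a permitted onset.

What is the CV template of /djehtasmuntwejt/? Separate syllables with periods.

Vowels present: e, a, u, e; each is a nucleus, giving 4 syllables.
/e…a/ gap (V1→V2): /ht/; trying suffixes from longest down, /t/ is the first permitted one, so coda /h/ | onset /t/.
/a…u/ gap (V2→V3): /sm/ splits as /s/ + /m/ (/m/ is the longest suffix that is a licit onset).
/u…e/ gap (V3→V4): /ntw/ — longest licit onset from the right is /tw/, leaving /n/ as coda.
Putting it together: djeh.tas.mun.twejt.
Mapping each syllable to C/V: /djeh/ → CCVC, /tas/ → CVC, /mun/ → CVC, /twejt/ → CCVCC.

CCVC.CVC.CVC.CCVCC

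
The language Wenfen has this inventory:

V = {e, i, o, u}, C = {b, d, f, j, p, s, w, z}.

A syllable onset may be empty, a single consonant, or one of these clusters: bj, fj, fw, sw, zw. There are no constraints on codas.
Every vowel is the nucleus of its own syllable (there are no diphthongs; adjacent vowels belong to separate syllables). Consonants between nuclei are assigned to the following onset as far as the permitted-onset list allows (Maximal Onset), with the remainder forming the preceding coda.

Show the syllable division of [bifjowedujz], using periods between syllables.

bi.fjo.we.dujz

Nuclei (vowels): i, o, e, u → 4 syllables.
Between /i/ (V1) and /o/ (V2): /fj/ — entire cluster is a permitted onset → onset /fj/, coda ∅.
Between /o/ (V2) and /e/ (V3): /w/ is a single consonant, so it becomes the next onset.
Between /e/ (V3) and /u/ (V4): just /d/ — single C goes to the following onset.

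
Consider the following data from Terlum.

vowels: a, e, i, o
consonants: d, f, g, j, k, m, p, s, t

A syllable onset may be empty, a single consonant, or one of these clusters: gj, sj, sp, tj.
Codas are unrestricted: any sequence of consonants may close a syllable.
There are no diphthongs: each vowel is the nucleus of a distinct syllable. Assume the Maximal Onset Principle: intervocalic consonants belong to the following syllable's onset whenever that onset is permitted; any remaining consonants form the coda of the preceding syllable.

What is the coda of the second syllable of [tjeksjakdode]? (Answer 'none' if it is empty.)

k

The vowels are e, a, o, e — 4 nuclei, so 4 syllables.
σ1/σ2 boundary: /ksj/; trying suffixes from longest down, /sj/ is the first permitted one, so coda /k/ | onset /sj/.
σ2/σ3 boundary: /kd/ — longest licit onset from the right is /d/, leaving /k/ as coda.
σ3/σ4 boundary: /d/ is a single consonant, so it becomes the next onset.
Putting it together: tjek.sjak.do.de.
Syllable 2 is /sjak/: onset /sj/, nucleus /a/, coda /k/.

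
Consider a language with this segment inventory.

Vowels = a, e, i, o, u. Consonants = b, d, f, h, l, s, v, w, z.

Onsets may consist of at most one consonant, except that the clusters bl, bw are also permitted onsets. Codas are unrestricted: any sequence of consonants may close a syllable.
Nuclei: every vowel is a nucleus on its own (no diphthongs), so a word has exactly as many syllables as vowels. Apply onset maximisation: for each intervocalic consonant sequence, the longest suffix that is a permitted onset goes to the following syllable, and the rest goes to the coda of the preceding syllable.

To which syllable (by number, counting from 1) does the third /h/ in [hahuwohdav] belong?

The vowels are a, u, o, a — 4 nuclei, so 4 syllables.
Between /a/ (V1) and /u/ (V2): just /h/ — single C goes to the following onset.
Between /u/ (V2) and /o/ (V3): /w/ → onset of the next syllable (single consonants are always licit onsets).
Between /o/ (V3) and /a/ (V4): cluster /hd/ — the longest permitted-onset suffix is /d/; onset = /d/, preceding coda = /h/.
Putting it together: ha.hu.woh.dav.
The third /h/ is in the coda of syllable 3 (/woh/).

3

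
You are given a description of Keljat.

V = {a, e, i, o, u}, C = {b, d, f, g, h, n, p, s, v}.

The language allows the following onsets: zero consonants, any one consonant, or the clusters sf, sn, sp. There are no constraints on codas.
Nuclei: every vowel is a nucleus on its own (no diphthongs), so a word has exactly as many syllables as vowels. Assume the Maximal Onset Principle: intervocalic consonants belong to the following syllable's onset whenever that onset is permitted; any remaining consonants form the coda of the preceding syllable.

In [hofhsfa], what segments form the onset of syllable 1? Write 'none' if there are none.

h

Nuclei (vowels): o, a → 2 syllables.
Between /o/ (V1) and /a/ (V2): /fhsf/ splits as /fh/ + /sf/ (/sf/ is the longest suffix that is a licit onset).
So the parse is hofh.sfa.
Syllable 1 is /hofh/: onset /h/, nucleus /o/, coda /fh/.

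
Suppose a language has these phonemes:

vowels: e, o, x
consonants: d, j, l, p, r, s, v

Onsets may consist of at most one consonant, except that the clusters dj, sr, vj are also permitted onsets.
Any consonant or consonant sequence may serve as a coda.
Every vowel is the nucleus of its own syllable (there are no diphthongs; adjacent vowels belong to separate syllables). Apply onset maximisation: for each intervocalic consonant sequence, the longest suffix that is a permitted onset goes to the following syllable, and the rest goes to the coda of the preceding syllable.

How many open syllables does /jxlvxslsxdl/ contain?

0

Vowels present: x, x, x; each is a nucleus, giving 3 syllables.
V1 /x/ – V2 /x/: /lv/ splits as /l/ + /v/ (/v/ is the longest suffix that is a licit onset).
V2 /x/ – V3 /x/: /sls/; trying suffixes from longest down, /s/ is the first permitted one, so coda /sl/ | onset /s/.
Syllabification: jxl.vxsl.sxdl.
Classifying each syllable: /jxl/ (closed), /vxsl/ (closed), /sxdl/ (closed).
Open syllables: 0.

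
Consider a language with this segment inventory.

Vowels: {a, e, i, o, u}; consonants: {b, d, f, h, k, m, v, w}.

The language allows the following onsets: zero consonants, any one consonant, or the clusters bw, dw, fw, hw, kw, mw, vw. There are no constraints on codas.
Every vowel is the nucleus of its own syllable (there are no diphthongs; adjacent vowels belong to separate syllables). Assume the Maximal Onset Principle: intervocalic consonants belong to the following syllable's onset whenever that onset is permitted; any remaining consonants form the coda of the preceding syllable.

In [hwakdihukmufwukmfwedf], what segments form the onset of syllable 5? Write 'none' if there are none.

The vowels are a, i, u, u, u, e — 6 nuclei, so 6 syllables.
σ1/σ2 boundary: /kd/; trying suffixes from longest down, /d/ is the first permitted one, so coda /k/ | onset /d/.
σ2/σ3 boundary: /h/ → onset of the next syllable (single consonants are always licit onsets).
σ3/σ4 boundary: /km/ — longest licit onset from the right is /m/, leaving /k/ as coda.
σ4/σ5 boundary: /fw/ — entire cluster is a permitted onset → onset /fw/, coda ∅.
σ5/σ6 boundary: /kmfw/; trying suffixes from longest down, /fw/ is the first permitted one, so coda /km/ | onset /fw/.
So the parse is hwak.di.huk.mu.fwukm.fwedf.
Syllable 5 is /fwukm/: onset /fw/, nucleus /u/, coda /km/.

fw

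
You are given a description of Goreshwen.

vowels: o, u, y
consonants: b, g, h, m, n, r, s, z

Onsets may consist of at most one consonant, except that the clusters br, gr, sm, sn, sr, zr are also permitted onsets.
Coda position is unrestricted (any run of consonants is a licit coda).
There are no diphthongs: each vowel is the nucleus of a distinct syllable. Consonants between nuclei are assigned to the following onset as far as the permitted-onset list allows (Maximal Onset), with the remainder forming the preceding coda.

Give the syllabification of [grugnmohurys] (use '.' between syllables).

grugn.mo.hu.rys

The vowels are u, o, u, y — 4 nuclei, so 4 syllables.
/u…o/ gap (V1→V2): /gnm/ splits as /gn/ + /m/ (/m/ is the longest suffix that is a licit onset).
/o…u/ gap (V2→V3): just /h/ — single C goes to the following onset.
/u…y/ gap (V3→V4): /r/ → onset of the next syllable (single consonants are always licit onsets).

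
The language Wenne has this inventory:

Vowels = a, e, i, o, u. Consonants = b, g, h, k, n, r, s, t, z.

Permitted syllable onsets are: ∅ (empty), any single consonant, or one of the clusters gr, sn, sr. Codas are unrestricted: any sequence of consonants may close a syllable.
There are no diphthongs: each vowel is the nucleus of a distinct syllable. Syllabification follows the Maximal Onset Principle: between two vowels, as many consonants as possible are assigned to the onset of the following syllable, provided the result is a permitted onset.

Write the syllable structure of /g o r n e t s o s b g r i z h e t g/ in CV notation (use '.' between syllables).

Vowels present: o, e, o, i, e; each is a nucleus, giving 5 syllables.
σ1/σ2 boundary: /rn/ — longest licit onset from the right is /n/, leaving /r/ as coda.
σ2/σ3 boundary: /ts/ splits as /t/ + /s/ (/s/ is the longest suffix that is a licit onset).
σ3/σ4 boundary: /sbgr/ — longest licit onset from the right is /gr/, leaving /sb/ as coda.
σ4/σ5 boundary: /zh/; trying suffixes from longest down, /h/ is the first permitted one, so coda /z/ | onset /h/.
Syllabification: gor.net.sosb.griz.hetg.
Mapping each syllable to C/V: /gor/ → CVC, /net/ → CVC, /sosb/ → CVCC, /griz/ → CCVC, /hetg/ → CVCC.

CVC.CVC.CVCC.CCVC.CVCC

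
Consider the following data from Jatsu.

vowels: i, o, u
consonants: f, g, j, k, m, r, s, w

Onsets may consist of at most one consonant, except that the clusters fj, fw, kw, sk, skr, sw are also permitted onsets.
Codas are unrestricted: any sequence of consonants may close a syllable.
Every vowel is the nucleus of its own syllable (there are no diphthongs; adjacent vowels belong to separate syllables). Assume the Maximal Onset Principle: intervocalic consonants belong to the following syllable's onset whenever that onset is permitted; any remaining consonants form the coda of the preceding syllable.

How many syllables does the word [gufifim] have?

3

The vowels are u, i, i — 3 nuclei, so 3 syllables.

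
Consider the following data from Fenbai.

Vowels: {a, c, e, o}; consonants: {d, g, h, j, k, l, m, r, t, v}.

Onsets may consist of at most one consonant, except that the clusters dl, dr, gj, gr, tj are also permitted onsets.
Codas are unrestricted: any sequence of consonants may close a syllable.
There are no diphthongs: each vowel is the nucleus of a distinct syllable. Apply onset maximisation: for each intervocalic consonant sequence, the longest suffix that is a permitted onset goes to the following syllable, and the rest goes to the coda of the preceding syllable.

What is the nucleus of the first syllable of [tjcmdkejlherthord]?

c

Nuclei (vowels): c, e, e, o → 4 syllables.
The first nucleus (vowel 1 from the left) is /c/.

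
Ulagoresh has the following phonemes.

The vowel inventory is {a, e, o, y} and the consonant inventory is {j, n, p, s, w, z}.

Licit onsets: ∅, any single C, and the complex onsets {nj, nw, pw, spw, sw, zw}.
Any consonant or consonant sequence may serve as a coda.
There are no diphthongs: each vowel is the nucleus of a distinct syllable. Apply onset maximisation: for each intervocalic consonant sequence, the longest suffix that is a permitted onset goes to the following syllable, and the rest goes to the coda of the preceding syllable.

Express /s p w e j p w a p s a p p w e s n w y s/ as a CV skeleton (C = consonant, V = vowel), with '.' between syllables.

Vowels present: e, a, a, e, y; each is a nucleus, giving 5 syllables.
σ1/σ2 boundary: /jpw/ — longest licit onset from the right is /pw/, leaving /j/ as coda.
σ2/σ3 boundary: cluster /ps/ — the longest permitted-onset suffix is /s/; onset = /s/, preceding coda = /p/.
σ3/σ4 boundary: /ppw/ splits as /p/ + /pw/ (/pw/ is the longest suffix that is a licit onset).
σ4/σ5 boundary: /snw/ splits as /s/ + /nw/ (/nw/ is the longest suffix that is a licit onset).
Syllabification: spwej.pwap.sap.pwes.nwys.
Mapping each syllable to C/V: /spwej/ → CCCVC, /pwap/ → CCVC, /sap/ → CVC, /pwes/ → CCVC, /nwys/ → CCVC.

CCCVC.CCVC.CVC.CCVC.CCVC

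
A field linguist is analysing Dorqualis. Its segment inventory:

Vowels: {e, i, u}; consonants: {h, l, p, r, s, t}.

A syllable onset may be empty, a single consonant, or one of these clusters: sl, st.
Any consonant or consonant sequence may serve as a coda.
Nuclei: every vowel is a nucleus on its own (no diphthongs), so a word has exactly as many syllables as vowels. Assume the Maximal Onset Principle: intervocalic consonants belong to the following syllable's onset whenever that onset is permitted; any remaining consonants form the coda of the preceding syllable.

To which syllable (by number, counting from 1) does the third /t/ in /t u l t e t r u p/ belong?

2

Nuclei (vowels): u, e, u → 3 syllables.
V1 /u/ – V2 /e/: /lt/ splits as /l/ + /t/ (/t/ is the longest suffix that is a licit onset).
V2 /e/ – V3 /u/: /tr/; trying suffixes from longest down, /r/ is the first permitted one, so coda /t/ | onset /r/.
Syllabification: tul.tet.rup.
The third /t/ is in the coda of syllable 2 (/tet/).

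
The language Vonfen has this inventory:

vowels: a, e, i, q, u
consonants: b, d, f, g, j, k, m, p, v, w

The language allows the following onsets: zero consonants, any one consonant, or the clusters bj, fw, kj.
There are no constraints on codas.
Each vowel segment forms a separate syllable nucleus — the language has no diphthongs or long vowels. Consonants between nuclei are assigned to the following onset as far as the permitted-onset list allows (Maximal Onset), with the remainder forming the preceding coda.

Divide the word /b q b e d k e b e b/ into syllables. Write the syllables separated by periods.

The vowels are q, e, e, e — 4 nuclei, so 4 syllables.
σ1/σ2 boundary: just /b/ — single C goes to the following onset.
σ2/σ3 boundary: /dk/; trying suffixes from longest down, /k/ is the first permitted one, so coda /d/ | onset /k/.
σ3/σ4 boundary: /b/ is a single consonant, so it becomes the next onset.

bq.bed.ke.beb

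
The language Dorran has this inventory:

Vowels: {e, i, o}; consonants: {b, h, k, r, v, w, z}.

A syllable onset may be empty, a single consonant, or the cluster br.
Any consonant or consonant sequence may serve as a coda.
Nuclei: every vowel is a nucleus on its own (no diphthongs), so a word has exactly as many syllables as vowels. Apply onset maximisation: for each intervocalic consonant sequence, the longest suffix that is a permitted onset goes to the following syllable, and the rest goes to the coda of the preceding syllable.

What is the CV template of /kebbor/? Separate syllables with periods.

CVC.CVC

Nuclei (vowels): e, o → 2 syllables.
/e…o/ gap (V1→V2): /bb/ splits as /b/ + /b/ (/b/ is the longest suffix that is a licit onset).
Putting it together: keb.bor.
Mapping each syllable to C/V: /keb/ → CVC, /bor/ → CVC.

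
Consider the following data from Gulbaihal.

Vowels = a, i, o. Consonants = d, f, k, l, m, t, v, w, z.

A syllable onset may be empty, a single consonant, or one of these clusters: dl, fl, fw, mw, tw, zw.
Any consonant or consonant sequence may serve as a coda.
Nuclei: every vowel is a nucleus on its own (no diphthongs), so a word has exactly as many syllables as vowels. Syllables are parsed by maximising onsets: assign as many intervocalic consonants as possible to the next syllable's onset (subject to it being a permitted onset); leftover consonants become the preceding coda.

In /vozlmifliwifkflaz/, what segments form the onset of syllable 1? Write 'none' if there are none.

Vowels present: o, i, i, i, a; each is a nucleus, giving 5 syllables.
/o…i/ gap (V1→V2): /zlm/ — longest licit onset from the right is /m/, leaving /zl/ as coda.
/i…i/ gap (V2→V3): cluster /fl/ — /fl/ is itself a permitted onset, so the whole cluster goes right; preceding coda = ∅.
/i…i/ gap (V3→V4): /w/ is a single consonant, so it becomes the next onset.
/i…a/ gap (V4→V5): /fkfl/; trying suffixes from longest down, /fl/ is the first permitted one, so coda /fk/ | onset /fl/.
Result: vozl.mi.fli.wifk.flaz.
Syllable 1 is /vozl/: onset /v/, nucleus /o/, coda /zl/.

v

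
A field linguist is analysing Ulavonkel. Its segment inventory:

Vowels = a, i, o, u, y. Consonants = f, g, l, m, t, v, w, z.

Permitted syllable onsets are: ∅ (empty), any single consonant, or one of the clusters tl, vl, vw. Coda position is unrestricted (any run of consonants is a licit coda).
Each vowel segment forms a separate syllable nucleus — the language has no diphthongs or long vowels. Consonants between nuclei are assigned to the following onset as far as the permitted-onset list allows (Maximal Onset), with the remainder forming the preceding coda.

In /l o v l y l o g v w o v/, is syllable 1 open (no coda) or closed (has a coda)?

Vowels present: o, y, o, o; each is a nucleus, giving 4 syllables.
Between /o/ (V1) and /y/ (V2): /vl/ — entire cluster is a permitted onset → onset /vl/, coda ∅.
Between /y/ (V2) and /o/ (V3): /l/ is a single consonant, so it becomes the next onset.
Between /o/ (V3) and /o/ (V4): /gvw/; trying suffixes from longest down, /vw/ is the first permitted one, so coda /g/ | onset /vw/.
Syllabification: lo.vly.log.vwov.
Syllable 1 is /lo/; it ends in its nucleus with no coda, so it is open.

open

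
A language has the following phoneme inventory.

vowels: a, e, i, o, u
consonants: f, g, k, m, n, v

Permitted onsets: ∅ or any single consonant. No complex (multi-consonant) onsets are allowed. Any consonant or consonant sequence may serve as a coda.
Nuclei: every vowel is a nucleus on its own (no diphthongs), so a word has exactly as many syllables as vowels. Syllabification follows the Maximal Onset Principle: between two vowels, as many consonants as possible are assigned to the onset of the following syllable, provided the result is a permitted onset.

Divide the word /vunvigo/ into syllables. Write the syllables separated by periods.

vun.vi.go

Nuclei (vowels): u, i, o → 3 syllables.
σ1/σ2 boundary: /nv/ — longest licit onset from the right is /v/, leaving /n/ as coda.
σ2/σ3 boundary: just /g/ — single C goes to the following onset.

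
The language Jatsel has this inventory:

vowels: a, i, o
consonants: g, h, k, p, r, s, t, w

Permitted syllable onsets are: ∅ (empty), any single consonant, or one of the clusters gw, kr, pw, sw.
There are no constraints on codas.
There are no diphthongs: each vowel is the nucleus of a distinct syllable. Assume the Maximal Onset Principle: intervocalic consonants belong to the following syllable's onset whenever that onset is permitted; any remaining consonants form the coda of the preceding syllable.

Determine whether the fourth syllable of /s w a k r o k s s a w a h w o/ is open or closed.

closed

The vowels are a, o, a, a, o — 5 nuclei, so 5 syllables.
σ1/σ2 boundary: cluster /kr/ — /kr/ is itself a permitted onset, so the whole cluster goes right; preceding coda = ∅.
σ2/σ3 boundary: cluster /kss/ — the longest permitted-onset suffix is /s/; onset = /s/, preceding coda = /ks/.
σ3/σ4 boundary: /w/ → onset of the next syllable (single consonants are always licit onsets).
σ4/σ5 boundary: /hw/; trying suffixes from longest down, /w/ is the first permitted one, so coda /h/ | onset /w/.
Result: swa.kroks.sa.wah.wo.
Syllable 4 is /wah/ with coda /h/, so it is closed.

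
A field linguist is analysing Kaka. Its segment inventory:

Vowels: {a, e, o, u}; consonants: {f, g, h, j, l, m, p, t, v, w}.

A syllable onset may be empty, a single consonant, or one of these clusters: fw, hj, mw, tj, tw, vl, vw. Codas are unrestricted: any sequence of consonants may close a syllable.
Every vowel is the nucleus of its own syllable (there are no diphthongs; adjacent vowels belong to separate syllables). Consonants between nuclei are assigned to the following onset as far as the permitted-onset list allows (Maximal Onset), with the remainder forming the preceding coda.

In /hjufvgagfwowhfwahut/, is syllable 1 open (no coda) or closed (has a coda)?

The vowels are u, a, o, a, u — 5 nuclei, so 5 syllables.
/u…a/ gap (V1→V2): /fvg/ splits as /fv/ + /g/ (/g/ is the longest suffix that is a licit onset).
/a…o/ gap (V2→V3): cluster /gfw/ — the longest permitted-onset suffix is /fw/; onset = /fw/, preceding coda = /g/.
/o…a/ gap (V3→V4): /whfw/ splits as /wh/ + /fw/ (/fw/ is the longest suffix that is a licit onset).
/a…u/ gap (V4→V5): just /h/ — single C goes to the following onset.
So the parse is hjufv.gag.fwowh.fwa.hut.
Syllable 1 is /hjufv/ with coda /fv/, so it is closed.

closed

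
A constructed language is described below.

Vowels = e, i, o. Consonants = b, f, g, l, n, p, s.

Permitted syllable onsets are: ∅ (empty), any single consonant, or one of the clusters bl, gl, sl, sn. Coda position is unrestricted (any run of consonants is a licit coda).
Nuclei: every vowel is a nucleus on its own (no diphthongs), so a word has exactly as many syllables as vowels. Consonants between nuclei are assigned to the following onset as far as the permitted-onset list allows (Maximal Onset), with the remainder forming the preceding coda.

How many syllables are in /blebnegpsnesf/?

The vowels are e, e, e — 3 nuclei, so 3 syllables.

3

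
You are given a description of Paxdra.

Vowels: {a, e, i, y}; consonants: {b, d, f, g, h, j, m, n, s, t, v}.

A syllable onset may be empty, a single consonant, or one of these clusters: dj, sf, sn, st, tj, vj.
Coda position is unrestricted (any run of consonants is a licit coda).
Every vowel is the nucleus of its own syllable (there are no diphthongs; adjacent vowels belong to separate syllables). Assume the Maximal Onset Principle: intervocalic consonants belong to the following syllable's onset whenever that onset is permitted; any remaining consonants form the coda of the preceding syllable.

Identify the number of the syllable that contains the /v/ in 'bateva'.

The vowels are a, e, a — 3 nuclei, so 3 syllables.
V1 /a/ – V2 /e/: just /t/ — single C goes to the following onset.
V2 /e/ – V3 /a/: /v/ is a single consonant, so it becomes the next onset.
Syllabification: ba.te.va.
The /v/ is in the onset of syllable 3 (/va/).

3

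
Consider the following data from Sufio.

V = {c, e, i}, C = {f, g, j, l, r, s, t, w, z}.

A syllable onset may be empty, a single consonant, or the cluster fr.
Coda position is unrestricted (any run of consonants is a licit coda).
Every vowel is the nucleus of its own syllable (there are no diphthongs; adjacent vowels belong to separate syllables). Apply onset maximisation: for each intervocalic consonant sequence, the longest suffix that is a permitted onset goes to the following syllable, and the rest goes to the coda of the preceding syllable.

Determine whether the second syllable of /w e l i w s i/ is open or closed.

The vowels are e, i, i — 3 nuclei, so 3 syllables.
σ1/σ2 boundary: just /l/ — single C goes to the following onset.
σ2/σ3 boundary: /ws/ — longest licit onset from the right is /s/, leaving /w/ as coda.
Result: we.liw.si.
Syllable 2 is /liw/ with coda /w/, so it is closed.

closed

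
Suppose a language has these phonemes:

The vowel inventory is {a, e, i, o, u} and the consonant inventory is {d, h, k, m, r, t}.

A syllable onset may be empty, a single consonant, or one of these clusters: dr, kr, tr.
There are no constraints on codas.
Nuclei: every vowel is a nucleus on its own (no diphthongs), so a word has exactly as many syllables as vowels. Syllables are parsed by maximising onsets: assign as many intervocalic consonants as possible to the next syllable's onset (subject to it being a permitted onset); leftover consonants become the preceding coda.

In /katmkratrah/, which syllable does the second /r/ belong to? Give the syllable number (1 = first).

Vowels present: a, a, a; each is a nucleus, giving 3 syllables.
V1 /a/ – V2 /a/: /tmkr/; trying suffixes from longest down, /kr/ is the first permitted one, so coda /tm/ | onset /kr/.
V2 /a/ – V3 /a/: /tr/ is a licit onset in full, so it all attaches to the next syllable.
Syllabification: katm.kra.trah.
The second /r/ is in the onset of syllable 3 (/trah/).

3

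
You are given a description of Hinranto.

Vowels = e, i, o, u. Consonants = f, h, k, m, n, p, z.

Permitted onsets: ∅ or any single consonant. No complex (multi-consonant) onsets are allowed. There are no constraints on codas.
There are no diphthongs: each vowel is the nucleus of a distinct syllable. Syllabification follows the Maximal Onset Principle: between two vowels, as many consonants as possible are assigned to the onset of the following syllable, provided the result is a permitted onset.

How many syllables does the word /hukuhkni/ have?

3

The vowels are u, u, i — 3 nuclei, so 3 syllables.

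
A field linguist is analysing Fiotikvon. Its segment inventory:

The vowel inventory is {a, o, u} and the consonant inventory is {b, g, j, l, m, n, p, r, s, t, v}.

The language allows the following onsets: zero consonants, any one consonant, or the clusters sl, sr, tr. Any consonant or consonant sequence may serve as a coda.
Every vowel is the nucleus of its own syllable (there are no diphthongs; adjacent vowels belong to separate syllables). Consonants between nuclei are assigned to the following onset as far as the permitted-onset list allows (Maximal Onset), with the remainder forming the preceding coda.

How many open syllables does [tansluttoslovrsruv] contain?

1

Nuclei (vowels): a, u, o, o, u → 5 syllables.
V1 /a/ – V2 /u/: /nsl/ splits as /n/ + /sl/ (/sl/ is the longest suffix that is a licit onset).
V2 /u/ – V3 /o/: cluster /tt/ — the longest permitted-onset suffix is /t/; onset = /t/, preceding coda = /t/.
V3 /o/ – V4 /o/: cluster /sl/ — /sl/ is itself a permitted onset, so the whole cluster goes right; preceding coda = ∅.
V4 /o/ – V5 /u/: /vrsr/ splits as /vr/ + /sr/ (/sr/ is the longest suffix that is a licit onset).
Putting it together: tan.slut.to.slovr.sruv.
Classifying each syllable: /tan/ (closed), /slut/ (closed), /to/ (open), /slovr/ (closed), /sruv/ (closed).
Open syllables: 1.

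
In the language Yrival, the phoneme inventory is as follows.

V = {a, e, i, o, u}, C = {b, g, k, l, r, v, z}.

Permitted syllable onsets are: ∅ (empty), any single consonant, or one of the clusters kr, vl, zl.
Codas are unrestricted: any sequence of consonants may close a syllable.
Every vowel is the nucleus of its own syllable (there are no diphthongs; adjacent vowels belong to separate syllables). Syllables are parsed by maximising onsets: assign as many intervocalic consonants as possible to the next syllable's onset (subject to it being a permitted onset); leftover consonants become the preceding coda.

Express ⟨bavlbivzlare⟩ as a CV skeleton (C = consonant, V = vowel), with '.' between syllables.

CVCC.CVC.CCV.CV

Vowels present: a, i, a, e; each is a nucleus, giving 4 syllables.
Between /a/ (V1) and /i/ (V2): /vlb/ — longest licit onset from the right is /b/, leaving /vl/ as coda.
Between /i/ (V2) and /a/ (V3): cluster /vzl/ — the longest permitted-onset suffix is /zl/; onset = /zl/, preceding coda = /v/.
Between /a/ (V3) and /e/ (V4): /r/ → onset of the next syllable (single consonants are always licit onsets).
Result: bavl.biv.zla.re.
Mapping each syllable to C/V: /bavl/ → CVCC, /biv/ → CVC, /zla/ → CCV, /re/ → CV.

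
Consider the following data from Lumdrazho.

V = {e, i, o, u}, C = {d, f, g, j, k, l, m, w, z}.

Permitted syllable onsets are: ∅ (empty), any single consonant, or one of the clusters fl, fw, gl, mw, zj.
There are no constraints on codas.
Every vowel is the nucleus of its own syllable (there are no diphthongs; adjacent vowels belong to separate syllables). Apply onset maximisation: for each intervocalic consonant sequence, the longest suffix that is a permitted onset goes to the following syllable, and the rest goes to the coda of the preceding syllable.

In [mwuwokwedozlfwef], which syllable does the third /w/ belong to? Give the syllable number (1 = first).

3

The vowels are u, o, e, o, e — 5 nuclei, so 5 syllables.
Between /u/ (V1) and /o/ (V2): /w/ is a single consonant, so it becomes the next onset.
Between /o/ (V2) and /e/ (V3): /kw/; trying suffixes from longest down, /w/ is the first permitted one, so coda /k/ | onset /w/.
Between /e/ (V3) and /o/ (V4): /d/ → onset of the next syllable (single consonants are always licit onsets).
Between /o/ (V4) and /e/ (V5): cluster /zlfw/ — the longest permitted-onset suffix is /fw/; onset = /fw/, preceding coda = /zl/.
Syllabification: mwu.wok.we.dozl.fwef.
The third /w/ is in the onset of syllable 3 (/we/).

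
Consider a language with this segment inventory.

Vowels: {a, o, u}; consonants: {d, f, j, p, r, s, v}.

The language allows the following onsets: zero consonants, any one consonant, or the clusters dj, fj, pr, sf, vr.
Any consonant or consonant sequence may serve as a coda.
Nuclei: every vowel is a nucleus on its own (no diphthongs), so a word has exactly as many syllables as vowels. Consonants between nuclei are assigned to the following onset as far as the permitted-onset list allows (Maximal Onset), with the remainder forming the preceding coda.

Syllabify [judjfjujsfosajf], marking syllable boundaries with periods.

judj.fjuj.sfo.sajf

The vowels are u, u, o, a — 4 nuclei, so 4 syllables.
σ1/σ2 boundary: /djfj/ splits as /dj/ + /fj/ (/fj/ is the longest suffix that is a licit onset).
σ2/σ3 boundary: cluster /jsf/ — the longest permitted-onset suffix is /sf/; onset = /sf/, preceding coda = /j/.
σ3/σ4 boundary: /s/ → onset of the next syllable (single consonants are always licit onsets).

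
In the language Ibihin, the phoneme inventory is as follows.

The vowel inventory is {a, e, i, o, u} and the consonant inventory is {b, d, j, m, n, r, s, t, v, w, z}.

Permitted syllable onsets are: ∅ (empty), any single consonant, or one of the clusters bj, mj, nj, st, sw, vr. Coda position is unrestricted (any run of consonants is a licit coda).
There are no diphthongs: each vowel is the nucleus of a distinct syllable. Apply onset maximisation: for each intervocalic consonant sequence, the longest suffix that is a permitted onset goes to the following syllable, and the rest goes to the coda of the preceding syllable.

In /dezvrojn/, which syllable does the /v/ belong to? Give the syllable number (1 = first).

2

Vowels present: e, o; each is a nucleus, giving 2 syllables.
Between /e/ (V1) and /o/ (V2): /zvr/ — longest licit onset from the right is /vr/, leaving /z/ as coda.
Result: dez.vrojn.
The /v/ is in the onset of syllable 2 (/vrojn/).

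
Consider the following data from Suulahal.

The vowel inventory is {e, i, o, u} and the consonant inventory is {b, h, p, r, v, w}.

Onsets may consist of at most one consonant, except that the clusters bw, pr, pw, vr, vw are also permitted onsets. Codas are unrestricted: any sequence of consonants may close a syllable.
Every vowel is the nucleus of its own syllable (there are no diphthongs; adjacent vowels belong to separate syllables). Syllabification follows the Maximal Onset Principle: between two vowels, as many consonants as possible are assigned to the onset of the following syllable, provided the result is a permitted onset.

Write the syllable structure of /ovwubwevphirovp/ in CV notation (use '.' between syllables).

V.CCV.CCVCC.CV.CVCC

The vowels are o, u, e, i, o — 5 nuclei, so 5 syllables.
σ1/σ2 boundary: /vw/ — entire cluster is a permitted onset → onset /vw/, coda ∅.
σ2/σ3 boundary: cluster /bw/ — /bw/ is itself a permitted onset, so the whole cluster goes right; preceding coda = ∅.
σ3/σ4 boundary: /vph/ splits as /vp/ + /h/ (/h/ is the longest suffix that is a licit onset).
σ4/σ5 boundary: just /r/ — single C goes to the following onset.
So the parse is o.vwu.bwevp.hi.rovp.
Mapping each syllable to C/V: /o/ → V, /vwu/ → CCV, /bwevp/ → CCVCC, /hi/ → CV, /rovp/ → CVCC.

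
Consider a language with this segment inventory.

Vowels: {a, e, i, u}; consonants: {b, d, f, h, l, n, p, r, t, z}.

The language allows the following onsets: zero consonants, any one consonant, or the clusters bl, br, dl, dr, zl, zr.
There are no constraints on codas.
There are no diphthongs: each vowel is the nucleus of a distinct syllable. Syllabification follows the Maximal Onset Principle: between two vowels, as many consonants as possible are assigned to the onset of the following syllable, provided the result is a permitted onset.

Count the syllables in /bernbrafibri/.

Nuclei (vowels): e, a, i, i → 4 syllables.

4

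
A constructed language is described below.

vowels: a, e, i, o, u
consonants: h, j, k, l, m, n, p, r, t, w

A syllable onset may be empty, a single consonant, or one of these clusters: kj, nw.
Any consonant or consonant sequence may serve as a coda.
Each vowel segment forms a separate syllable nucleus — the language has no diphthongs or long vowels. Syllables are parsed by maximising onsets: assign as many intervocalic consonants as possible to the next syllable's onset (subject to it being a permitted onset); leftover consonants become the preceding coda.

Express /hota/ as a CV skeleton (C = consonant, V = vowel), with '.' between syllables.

CV.CV

Nuclei (vowels): o, a → 2 syllables.
Between /o/ (V1) and /a/ (V2): /t/ → onset of the next syllable (single consonants are always licit onsets).
Result: ho.ta.
Mapping each syllable to C/V: /ho/ → CV, /ta/ → CV.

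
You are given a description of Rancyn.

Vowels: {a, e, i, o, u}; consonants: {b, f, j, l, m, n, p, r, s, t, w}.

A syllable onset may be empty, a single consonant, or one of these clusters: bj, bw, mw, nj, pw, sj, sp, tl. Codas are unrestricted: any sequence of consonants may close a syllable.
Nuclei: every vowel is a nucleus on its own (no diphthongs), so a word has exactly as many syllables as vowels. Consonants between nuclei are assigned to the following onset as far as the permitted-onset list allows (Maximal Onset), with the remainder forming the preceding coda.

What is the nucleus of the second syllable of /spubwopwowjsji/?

o

Vowels present: u, o, o, i; each is a nucleus, giving 4 syllables.
The second nucleus (vowel 2 from the left) is /o/.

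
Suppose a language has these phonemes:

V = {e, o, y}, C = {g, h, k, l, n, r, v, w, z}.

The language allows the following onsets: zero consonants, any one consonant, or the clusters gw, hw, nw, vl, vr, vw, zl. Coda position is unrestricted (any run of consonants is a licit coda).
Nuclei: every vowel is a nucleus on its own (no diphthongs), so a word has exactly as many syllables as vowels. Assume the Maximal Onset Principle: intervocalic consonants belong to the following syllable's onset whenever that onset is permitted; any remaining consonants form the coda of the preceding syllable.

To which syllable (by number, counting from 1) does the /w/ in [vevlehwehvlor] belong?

The vowels are e, e, e, o — 4 nuclei, so 4 syllables.
σ1/σ2 boundary: /vl/ is a licit onset in full, so it all attaches to the next syllable.
σ2/σ3 boundary: cluster /hw/ — /hw/ is itself a permitted onset, so the whole cluster goes right; preceding coda = ∅.
σ3/σ4 boundary: /hvl/ — longest licit onset from the right is /vl/, leaving /h/ as coda.
Syllabification: ve.vle.hweh.vlor.
The /w/ is in the onset of syllable 3 (/hweh/).

3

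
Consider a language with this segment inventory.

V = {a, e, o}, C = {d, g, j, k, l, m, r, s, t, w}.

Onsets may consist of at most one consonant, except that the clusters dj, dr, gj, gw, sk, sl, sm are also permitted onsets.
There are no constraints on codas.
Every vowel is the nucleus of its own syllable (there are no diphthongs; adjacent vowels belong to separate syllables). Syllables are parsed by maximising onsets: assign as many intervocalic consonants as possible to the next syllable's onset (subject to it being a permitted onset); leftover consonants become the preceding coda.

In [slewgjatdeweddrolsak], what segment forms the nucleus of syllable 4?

Nuclei (vowels): e, a, e, e, o, a → 6 syllables.
The fourth nucleus (vowel 4 from the left) is /e/.

e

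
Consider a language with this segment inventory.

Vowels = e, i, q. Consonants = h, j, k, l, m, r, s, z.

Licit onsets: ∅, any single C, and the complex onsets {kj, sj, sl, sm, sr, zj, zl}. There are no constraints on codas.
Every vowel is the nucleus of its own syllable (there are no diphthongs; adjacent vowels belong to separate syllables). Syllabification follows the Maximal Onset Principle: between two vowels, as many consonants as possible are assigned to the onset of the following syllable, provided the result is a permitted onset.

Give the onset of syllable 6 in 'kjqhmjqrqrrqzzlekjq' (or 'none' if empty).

kj

Vowels present: q, q, q, q, e, q; each is a nucleus, giving 6 syllables.
Between /q/ (V1) and /q/ (V2): /hmj/; trying suffixes from longest down, /j/ is the first permitted one, so coda /hm/ | onset /j/.
Between /q/ (V2) and /q/ (V3): /r/ is a single consonant, so it becomes the next onset.
Between /q/ (V3) and /q/ (V4): /rr/; trying suffixes from longest down, /r/ is the first permitted one, so coda /r/ | onset /r/.
Between /q/ (V4) and /e/ (V5): cluster /zzl/ — the longest permitted-onset suffix is /zl/; onset = /zl/, preceding coda = /z/.
Between /e/ (V5) and /q/ (V6): cluster /kj/ — /kj/ is itself a permitted onset, so the whole cluster goes right; preceding coda = ∅.
So the parse is kjqhm.jq.rqr.rqz.zle.kjq.
Syllable 6 is /kjq/: onset /kj/, nucleus /q/, coda ∅.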